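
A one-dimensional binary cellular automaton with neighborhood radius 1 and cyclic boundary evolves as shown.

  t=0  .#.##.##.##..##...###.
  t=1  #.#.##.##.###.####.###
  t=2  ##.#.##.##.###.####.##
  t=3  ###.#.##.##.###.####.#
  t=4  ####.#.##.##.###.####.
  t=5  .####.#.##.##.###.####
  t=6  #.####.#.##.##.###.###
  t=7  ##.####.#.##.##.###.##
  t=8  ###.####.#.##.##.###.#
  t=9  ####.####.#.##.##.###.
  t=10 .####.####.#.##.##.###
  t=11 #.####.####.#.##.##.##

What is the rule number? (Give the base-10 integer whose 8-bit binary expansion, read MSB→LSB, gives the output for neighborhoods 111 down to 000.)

  ###|#  b7=1 t=0,i=19
  ##.|#  b6=1 t=0,i=4
  #.#|#  b5=1 t=0,i=2
  #..|#  b4=1 t=0,i=11
  .##|.  b3=0 t=0,i=3
  .#.|.  b2=0 t=0,i=1
  ..#|#  b1=1 t=0,i=0
  ...|#  b0=1 t=0,i=16
  bits 11110011 = 243

243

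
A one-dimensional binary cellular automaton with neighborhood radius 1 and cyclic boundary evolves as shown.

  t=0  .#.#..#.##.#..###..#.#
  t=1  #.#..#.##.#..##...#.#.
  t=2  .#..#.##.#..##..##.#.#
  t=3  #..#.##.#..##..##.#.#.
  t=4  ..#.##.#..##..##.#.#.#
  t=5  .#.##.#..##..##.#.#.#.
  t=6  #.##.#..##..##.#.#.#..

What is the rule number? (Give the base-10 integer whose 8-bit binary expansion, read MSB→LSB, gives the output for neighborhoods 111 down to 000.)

  nb ###: next=.  (t=0,i=15, bit7=0)
  nb ##.: next=.  (t=0,i=9, bit6=0)
  nb #.#: next=#  (t=0,i=0, bit5=1)
  nb #..: next=.  (t=0,i=4, bit4=0)
  nb .##: next=#  (t=0,i=8, bit3=1)
  nb .#.: next=.  (t=0,i=1, bit2=0)
  nb ..#: next=#  (t=0,i=5, bit1=1)
  nb ...: next=#  (t=1,i=16, bit0=1)
  bits 00101011 = 43

43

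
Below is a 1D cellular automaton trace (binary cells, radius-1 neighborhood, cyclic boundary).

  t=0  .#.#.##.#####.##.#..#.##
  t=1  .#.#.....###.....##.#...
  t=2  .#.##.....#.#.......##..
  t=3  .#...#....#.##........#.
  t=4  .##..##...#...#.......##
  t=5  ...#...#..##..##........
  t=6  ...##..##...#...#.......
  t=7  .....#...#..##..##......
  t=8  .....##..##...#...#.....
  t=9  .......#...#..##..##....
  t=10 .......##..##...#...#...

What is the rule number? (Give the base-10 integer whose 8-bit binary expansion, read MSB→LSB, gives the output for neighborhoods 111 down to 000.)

148

  [7] ### => #  t=0,i=9
  [6] ##. => .  t=0,i=6
  [5] #.# => .  t=0,i=0
  [4] #.. => #  t=0,i=18
  [3] .## => .  t=0,i=5
  [2] .#. => #  t=0,i=1
  [1] ..# => .  t=0,i=19
  [0] ... => .  t=1,i=5
  bits 10010100 = 148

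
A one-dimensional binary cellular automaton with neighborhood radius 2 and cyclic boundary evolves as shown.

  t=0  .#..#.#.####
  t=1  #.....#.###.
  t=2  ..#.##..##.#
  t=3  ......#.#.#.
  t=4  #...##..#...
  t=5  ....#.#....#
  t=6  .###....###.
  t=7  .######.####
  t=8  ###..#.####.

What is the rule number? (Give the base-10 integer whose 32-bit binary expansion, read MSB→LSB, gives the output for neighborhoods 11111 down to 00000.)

1604436166

  [31] ##### => .  t=7,i=3
  [30] ####. => #  t=0,i=10
  [29] ###.# => .  t=0,i=11
  [28] ###.. => #  t=6,i=3
  [27] ##.## => #  t=7,i=0
  [26] ##.#. => #  t=0,i=0
  [25] ##..# => #  t=2,i=6
  [24] ##... => #  t=6,i=4
  [23] #.### => #  t=0,i=8
  [22] #.##. => .  t=2,i=4
  [21] #.#.# => #  t=0,i=6
  [20] #.#.. => .  t=0,i=1
  [19] #..## => .  t=2,i=7
  [18] #..#. => .  t=0,i=3
  [17] #...# => .  t=4,i=2
  [16] #.... => #  t=1,i=2
  [15] .#### => #  t=0,i=9
  [14] .###. => #  t=1,i=9
  [13] .##.# => .  t=2,i=9
  [12] .##.. => .  t=2,i=5
  [11] .#.## => .  t=0,i=7
  [10] .#.#. => .  t=0,i=5
  [9] .#..# => .  t=0,i=2
  [8] .#... => .  t=1,i=1
  [7] ..### => #  t=6,i=1
  [6] ..##. => #  t=2,i=8
  [5] ..#.# => .  t=0,i=4
  [4] ..#.. => .  t=4,i=0
  [3] ...## => .  t=4,i=3
  [2] ...#. => #  t=1,i=5
  [1] ....# => #  t=1,i=4
  [0] ..... => .  t=1,i=3
  bits 01011111101000011100000011000110 = 1604436166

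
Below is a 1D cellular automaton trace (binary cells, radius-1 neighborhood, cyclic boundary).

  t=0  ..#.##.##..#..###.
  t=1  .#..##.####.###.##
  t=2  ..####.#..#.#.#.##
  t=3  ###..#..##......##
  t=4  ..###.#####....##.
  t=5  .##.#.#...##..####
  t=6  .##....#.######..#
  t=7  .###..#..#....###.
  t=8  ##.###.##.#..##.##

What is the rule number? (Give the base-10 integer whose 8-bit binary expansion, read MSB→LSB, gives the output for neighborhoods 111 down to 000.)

90

  [7] ### => .  t=0,i=15
  [6] ##. => #  t=0,i=5
  [5] #.# => .  t=0,i=3
  [4] #.. => #  t=0,i=9
  [3] .## => #  t=0,i=4
  [2] .#. => .  t=0,i=2
  [1] ..# => #  t=0,i=1
  [0] ... => .  t=0,i=0
  bits 01011010 = 90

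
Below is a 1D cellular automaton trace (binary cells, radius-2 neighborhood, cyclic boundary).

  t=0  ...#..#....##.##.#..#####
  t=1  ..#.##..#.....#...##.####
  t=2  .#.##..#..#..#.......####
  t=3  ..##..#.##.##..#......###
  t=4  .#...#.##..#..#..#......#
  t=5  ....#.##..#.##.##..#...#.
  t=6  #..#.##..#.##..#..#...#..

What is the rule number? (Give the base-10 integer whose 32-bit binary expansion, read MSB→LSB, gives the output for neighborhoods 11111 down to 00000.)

  nb #####: next=#  (t=0,i=22, bit31=1)
  nb ####.: next=#  (t=0,i=23, bit30=1)
  nb ###.#: next=#  (t=2,i=24, bit29=1)
  nb ###..: next=#  (t=0,i=24, bit28=1)
  nb ##.##: next=.  (t=0,i=13, bit27=0)
  nb ##.#.: next=.  (t=0,i=16, bit26=0)
  nb ##..#: next=.  (t=1,i=0, bit25=0)
  nb ##...: next=.  (t=0,i=0, bit24=0)
  nb #.###: next=#  (t=1,i=21, bit23=1)
  nb #.##.: next=#  (t=0,i=14, bit22=1)
  nb #.#.#: next=.  (t=2,i=1, bit21=0)
  nb #.#..: next=.  (t=0,i=17, bit20=0)
  nb #..##: next=#  (t=0,i=19, bit19=1)
  nb #..#.: next=#  (t=0,i=5, bit18=1)
  nb #...#: next=.  (t=0,i=1, bit17=0)
  nb #....: next=#  (t=0,i=8, bit16=1)
  nb .####: next=#  (t=0,i=21, bit15=1)
  nb .###.: next=.  (t=3,i=23, bit14=0)
  nb .##.#: next=.  (t=0,i=12, bit13=0)
  nb .##..: next=.  (t=1,i=5, bit12=0)
  nb .#.##: next=#  (t=1,i=3, bit11=1)
  nb .#.#.: next=.  (t=4,i=0, bit10=0)
  nb .#..#: next=#  (t=0,i=4, bit9=1)
  nb .#...: next=.  (t=0,i=7, bit8=0)
  nb ..###: next=.  (t=0,i=20, bit7=0)
  nb ..##.: next=.  (t=0,i=11, bit6=0)
  nb ..#.#: next=.  (t=1,i=2, bit5=0)
  nb ..#..: next=.  (t=0,i=3, bit4=0)
  nb ...##: next=.  (t=0,i=10, bit3=0)
  nb ...#.: next=#  (t=0,i=2, bit2=1)
  nb ....#: next=.  (t=0,i=9, bit1=0)
  nb .....: next=.  (t=1,i=11, bit0=0)
  bits 11110000110011011000101000000100 = 4040002052

4040002052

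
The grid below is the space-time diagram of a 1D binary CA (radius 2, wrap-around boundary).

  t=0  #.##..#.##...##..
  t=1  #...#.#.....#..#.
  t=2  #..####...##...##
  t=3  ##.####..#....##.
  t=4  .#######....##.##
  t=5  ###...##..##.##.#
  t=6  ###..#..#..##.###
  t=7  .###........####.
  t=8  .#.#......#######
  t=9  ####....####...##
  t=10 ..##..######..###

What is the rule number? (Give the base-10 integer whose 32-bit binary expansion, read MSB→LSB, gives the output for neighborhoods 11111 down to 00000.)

2125505710

  [31] ##### => .  t=4,i=3
  [30] ####. => #  t=2,i=5
  [29] ###.# => #  t=8,i=16
  [28] ###.. => #  t=2,i=0
  [27] ##.## => #  t=3,i=2
  [26] ##.#. => #  t=8,i=0
  [25] ##..# => #  t=0,i=4
  [24] ##... => .  t=0,i=10
  [23] #.### => #  t=3,i=3
  [22] #.##. => .  t=0,i=2
  [21] #.#.# => #  t=8,i=1
  [20] #.#.. => #  t=1,i=0
  [19] #..## => .  t=2,i=2
  [18] #..#. => .  t=0,i=5
  [17] #...# => .  t=0,i=11
  [16] #.... => .  t=1,i=8
  [15] .#### => #  t=2,i=4
  [14] .###. => .  t=2,i=16
  [13] .##.# => #  t=3,i=1
  [12] .##.. => .  t=0,i=3
  [11] .#.## => .  t=0,i=1
  [10] .#.#. => #  t=1,i=5
  [9] .#..# => .  t=1,i=13
  [8] .#... => .  t=1,i=1
  [7] ..### => #  t=2,i=3
  [6] ..##. => .  t=0,i=13
  [5] ..#.# => #  t=0,i=0
  [4] ..#.. => .  t=1,i=12
  [3] ...## => #  t=0,i=12
  [2] ...#. => #  t=1,i=3
  [1] ....# => #  t=1,i=10
  [0] ..... => .  t=1,i=9
  bits 01111110101100001010010010101110 = 2125505710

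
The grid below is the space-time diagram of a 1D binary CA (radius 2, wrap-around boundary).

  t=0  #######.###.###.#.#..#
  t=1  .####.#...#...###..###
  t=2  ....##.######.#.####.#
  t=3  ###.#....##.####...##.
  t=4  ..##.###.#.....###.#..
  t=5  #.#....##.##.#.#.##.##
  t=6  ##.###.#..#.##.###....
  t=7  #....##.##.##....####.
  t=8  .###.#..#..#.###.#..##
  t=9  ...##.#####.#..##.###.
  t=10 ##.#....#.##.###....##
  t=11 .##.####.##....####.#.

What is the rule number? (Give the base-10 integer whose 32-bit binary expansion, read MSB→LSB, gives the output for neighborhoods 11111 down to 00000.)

  nb #####: next=#  (t=0,i=1, bit31=1)
  nb ####.: next=.  (t=0,i=5, bit30=0)
  nb ###.#: next=#  (t=0,i=6, bit29=1)
  nb ###..: next=#  (t=1,i=16, bit28=1)
  nb ##.##: next=.  (t=0,i=7, bit27=0)
  nb ##.#.: next=#  (t=0,i=15, bit26=1)
  nb ##..#: next=#  (t=1,i=17, bit25=1)
  nb ##...: next=#  (t=3,i=16, bit24=1)
  nb #.###: next=.  (t=0,i=8, bit23=0)
  nb #.##.: next=#  (t=5,i=10, bit22=1)
  nb #.#.#: next=#  (t=0,i=16, bit21=1)
  nb #.#..: next=.  (t=0,i=18, bit20=0)
  nb #..##: next=#  (t=0,i=20, bit19=1)
  nb #..#.: next=#  (t=6,i=9, bit18=1)
  nb #...#: next=#  (t=1,i=8, bit17=1)
  nb #....: next=#  (t=2,i=1, bit16=1)
  nb .####: next=.  (t=0,i=0, bit15=0)
  nb .###.: next=.  (t=0,i=9, bit14=0)
  nb .##.#: next=.  (t=2,i=5, bit13=0)
  nb .##..: next=.  (t=7,i=12, bit12=0)
  nb .#.##: next=#  (t=2,i=15, bit11=1)
  nb .#.#.: next=.  (t=0,i=17, bit10=0)
  nb .#..#: next=#  (t=0,i=19, bit9=1)
  nb .#...: next=#  (t=1,i=7, bit8=1)
  nb ..###: next=#  (t=0,i=21, bit7=1)
  nb ..##.: next=#  (t=2,i=4, bit6=1)
  nb ..#.#: next=.  (t=6,i=10, bit5=0)
  nb ..#..: next=#  (t=1,i=10, bit4=1)
  nb ...##: next=.  (t=1,i=13, bit3=0)
  nb ...#.: next=#  (t=1,i=9, bit2=1)
  nb ....#: next=#  (t=2,i=2, bit1=1)
  nb .....: next=.  (t=4,i=12, bit0=0)
  bits 10110111011011110000101111010110 = 3077508054

3077508054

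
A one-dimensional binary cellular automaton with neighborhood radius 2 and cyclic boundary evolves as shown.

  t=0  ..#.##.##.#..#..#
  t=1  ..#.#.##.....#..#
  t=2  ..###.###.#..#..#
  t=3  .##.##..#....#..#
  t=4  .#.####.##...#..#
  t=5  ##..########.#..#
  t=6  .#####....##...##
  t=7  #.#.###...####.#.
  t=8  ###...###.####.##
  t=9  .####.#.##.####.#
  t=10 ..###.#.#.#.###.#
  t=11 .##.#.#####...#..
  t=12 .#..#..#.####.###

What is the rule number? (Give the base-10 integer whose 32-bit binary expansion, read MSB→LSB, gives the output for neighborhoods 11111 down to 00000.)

  [31] ##### => .  t=5,i=6
  [30] ####. => #  t=4,i=5
  [29] ###.# => #  t=2,i=4
  [28] ###.. => #  t=5,i=1
  [27] ##.## => #  t=0,i=6
  [26] ##.#. => .  t=0,i=9
  [25] ##..# => #  t=3,i=6
  [24] ##... => #  t=1,i=8
  [23] #.### => .  t=2,i=6
  [22] #.##. => #  t=0,i=4
  [21] #.#.# => #  t=1,i=4
  [20] #.#.. => .  t=0,i=10
  [19] #..## => #  t=2,i=1
  [18] #..#. => .  t=0,i=1
  [17] #...# => #  t=4,i=11
  [16] #.... => .  t=1,i=9
  [15] .#### => #  t=4,i=4
  [14] .###. => .  t=2,i=3
  [13] .##.# => .  t=0,i=5
  [12] .##.. => #  t=1,i=7
  [11] .#.## => .  t=0,i=3
  [10] .#.#. => #  t=1,i=3
  [9] .#..# => .  t=0,i=0
  [8] .#... => #  t=3,i=9
  [7] ..### => #  t=2,i=2
  [6] ..##. => #  t=6,i=10
  [5] ..#.# => #  t=0,i=2
  [4] ..#.. => #  t=0,i=13
  [3] ...## => .  t=6,i=9
  [2] ...#. => .  t=1,i=12
  [1] ....# => .  t=1,i=11
  [0] ..... => #  t=1,i=10
  bits 01111011011010101001010111110001 = 2070582769

2070582769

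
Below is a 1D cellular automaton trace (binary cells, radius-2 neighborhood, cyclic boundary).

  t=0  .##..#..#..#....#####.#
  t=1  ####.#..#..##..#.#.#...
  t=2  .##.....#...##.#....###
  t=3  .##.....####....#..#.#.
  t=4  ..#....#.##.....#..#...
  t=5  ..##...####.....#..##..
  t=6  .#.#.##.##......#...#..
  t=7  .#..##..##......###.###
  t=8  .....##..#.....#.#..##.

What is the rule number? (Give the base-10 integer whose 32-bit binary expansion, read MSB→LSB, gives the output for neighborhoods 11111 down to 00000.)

  ##### -> .   bit 31 = 0  t=0,i=18
  ####. -> #   bit 30 = 1  t=0,i=19
  ###.# -> .   bit 29 = 0  t=0,i=20
  ###.. -> .   bit 28 = 0  t=3,i=11
  ##.## -> .   bit 27 = 0  t=2,i=0
  ##.#. -> .   bit 26 = 0  t=0,i=21
  ##..# -> #   bit 25 = 1  t=0,i=3
  ##... -> .   bit 24 = 0  t=2,i=3
  #.### -> #   bit 23 = 1  t=7,i=20
  #.##. -> #   bit 22 = 1  t=0,i=1
  #.#.# -> .   bit 21 = 0  t=0,i=22
  #.#.. -> .   bit 20 = 0  t=1,i=5
  #..## -> .   bit 19 = 0  t=1,i=10
  #..#. -> .   bit 18 = 0  t=0,i=4
  #...# -> #   bit 17 = 1  t=1,i=21
  #.... -> .   bit 16 = 0  t=0,i=13
  .#### -> #   bit 15 = 1  t=0,i=17
  .###. -> #   bit 14 = 1  t=2,i=21
  .##.# -> .   bit 13 = 0  t=2,i=13
  .##.. -> #   bit 12 = 1  t=0,i=2
  .#.## -> #   bit 11 = 1  t=0,i=0
  .#.#. -> .   bit 10 = 0  t=1,i=16
  .#..# -> .   bit 9 = 0  t=0,i=6
  .#... -> #   bit 8 = 1  t=0,i=12
  ..### -> .   bit 7 = 0  t=0,i=16
  ..##. -> .   bit 6 = 0  t=1,i=11
  ..#.# -> #   bit 5 = 1  t=1,i=15
  ..#.. -> #   bit 4 = 1  t=0,i=5
  ...## -> #   bit 3 = 1  t=0,i=15
  ...#. -> .   bit 2 = 0  t=2,i=7
  ....# -> .   bit 1 = 0  t=0,i=14
  ..... -> .   bit 0 = 0  t=2,i=5
  bits 01000010110000101101100100111000 = 1120065848

1120065848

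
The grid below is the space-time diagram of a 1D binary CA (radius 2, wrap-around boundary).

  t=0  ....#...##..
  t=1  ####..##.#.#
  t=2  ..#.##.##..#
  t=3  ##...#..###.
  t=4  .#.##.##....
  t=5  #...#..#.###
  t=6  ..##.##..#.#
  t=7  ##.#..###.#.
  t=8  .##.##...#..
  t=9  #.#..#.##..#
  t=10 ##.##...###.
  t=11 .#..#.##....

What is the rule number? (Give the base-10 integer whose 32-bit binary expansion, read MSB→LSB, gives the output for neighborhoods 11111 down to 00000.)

  nb #####: next=.  (t=1,i=1, bit31=0)
  nb ####.: next=#  (t=1,i=2, bit30=1)
  nb ###.#: next=.  (t=3,i=10, bit29=0)
  nb ###..: next=.  (t=1,i=3, bit28=0)
  nb ##.##: next=.  (t=2,i=6, bit27=0)
  nb ##.#.: next=#  (t=1,i=8, bit26=1)
  nb ##..#: next=#  (t=1,i=4, bit25=1)
  nb ##...: next=.  (t=0,i=10, bit24=0)
  nb #.###: next=#  (t=1,i=11, bit23=1)
  nb #.##.: next=.  (t=2,i=4, bit22=0)
  nb #.#.#: next=.  (t=1,i=9, bit21=0)
  nb #.#..: next=.  (t=6,i=11, bit20=0)
  nb #..##: next=#  (t=1,i=5, bit19=1)
  nb #..#.: next=#  (t=2,i=1, bit18=1)
  nb #...#: next=#  (t=0,i=6, bit17=1)
  nb #....: next=#  (t=0,i=11, bit16=1)
  nb .####: next=.  (t=1,i=0, bit15=0)
  nb .###.: next=.  (t=3,i=9, bit14=0)
  nb .##.#: next=#  (t=1,i=7, bit13=1)
  nb .##..: next=#  (t=0,i=9, bit12=1)
  nb .#.##: next=.  (t=1,i=10, bit11=0)
  nb .#.#.: next=#  (t=6,i=10, bit10=1)
  nb .#..#: next=#  (t=2,i=0, bit9=1)
  nb .#...: next=.  (t=0,i=5, bit8=0)
  nb ..###: next=.  (t=3,i=8, bit7=0)
  nb ..##.: next=.  (t=0,i=8, bit6=0)
  nb ..#.#: next=.  (t=2,i=2, bit5=0)
  nb ..#..: next=.  (t=0,i=4, bit4=0)
  nb ...##: next=#  (t=0,i=7, bit3=1)
  nb ...#.: next=#  (t=0,i=3, bit2=1)
  nb ....#: next=#  (t=0,i=2, bit1=1)
  nb .....: next=#  (t=0,i=0, bit0=1)
  bits 01000110100011110011011000001111 = 1183790607

1183790607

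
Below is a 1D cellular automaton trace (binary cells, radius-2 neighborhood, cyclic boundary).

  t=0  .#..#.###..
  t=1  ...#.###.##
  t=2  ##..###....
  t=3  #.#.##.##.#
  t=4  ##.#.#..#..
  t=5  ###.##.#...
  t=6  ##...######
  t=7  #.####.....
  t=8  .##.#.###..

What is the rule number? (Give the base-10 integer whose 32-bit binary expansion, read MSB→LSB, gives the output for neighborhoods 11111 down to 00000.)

1201106377

  [31] ##### => .  t=6,i=7
  [30] ####. => #  t=6,i=0
  [29] ###.# => .  t=1,i=7
  [28] ###.. => .  t=0,i=8
  [27] ##.## => .  t=1,i=8
  [26] ##.#. => #  t=3,i=1
  [25] ##..# => #  t=2,i=2
  [24] ##... => #  t=0,i=9
  [23] #.### => #  t=0,i=6
  [22] #.##. => .  t=1,i=9
  [21] #.#.# => .  t=3,i=2
  [20] #.#.. => #  t=4,i=5
  [19] #..## => .  t=2,i=3
  [18] #..#. => #  t=0,i=3
  [17] #...# => #  t=0,i=10
  [16] #.... => #  t=2,i=8
  [15] .#### => .  t=6,i=6
  [14] .###. => #  t=0,i=7
  [13] .##.# => #  t=3,i=0
  [12] .##.. => .  t=1,i=10
  [11] .#.## => #  t=0,i=5
  [10] .#.#. => #  t=4,i=4
  [9] .#..# => .  t=0,i=2
  [8] .#... => #  t=5,i=8
  [7] ..### => #  t=2,i=4
  [6] ..##. => #  t=2,i=0
  [5] ..#.# => .  t=0,i=4
  [4] ..#.. => .  t=0,i=1
  [3] ...## => #  t=2,i=10
  [2] ...#. => .  t=0,i=0
  [1] ....# => .  t=2,i=9
  [0] ..... => #  t=7,i=8
  bits 01000111100101110110110111001001 = 1201106377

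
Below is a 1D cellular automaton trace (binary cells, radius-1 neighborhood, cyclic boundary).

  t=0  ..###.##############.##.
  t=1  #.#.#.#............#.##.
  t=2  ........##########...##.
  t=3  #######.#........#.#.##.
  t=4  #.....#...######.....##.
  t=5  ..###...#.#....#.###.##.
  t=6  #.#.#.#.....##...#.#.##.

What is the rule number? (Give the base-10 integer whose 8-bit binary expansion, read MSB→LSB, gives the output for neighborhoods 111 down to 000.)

73

  nb ###: next=.  (t=0,i=3, bit7=0)
  nb ##.: next=#  (t=0,i=4, bit6=1)
  nb #.#: next=.  (t=0,i=5, bit5=0)
  nb #..: next=.  (t=0,i=23, bit4=0)
  nb .##: next=#  (t=0,i=2, bit3=1)
  nb .#.: next=.  (t=1,i=0, bit2=0)
  nb ..#: next=.  (t=0,i=1, bit1=0)
  nb ...: next=#  (t=0,i=0, bit0=1)
  bits 01001001 = 73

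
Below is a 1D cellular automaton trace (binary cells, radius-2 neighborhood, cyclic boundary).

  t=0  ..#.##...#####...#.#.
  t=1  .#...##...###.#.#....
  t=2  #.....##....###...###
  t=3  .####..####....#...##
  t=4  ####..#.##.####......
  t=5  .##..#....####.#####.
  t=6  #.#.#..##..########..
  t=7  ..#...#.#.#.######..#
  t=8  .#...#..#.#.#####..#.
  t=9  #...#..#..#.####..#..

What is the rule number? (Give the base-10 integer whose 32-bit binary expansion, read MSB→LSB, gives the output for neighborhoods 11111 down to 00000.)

  ##### -> #   bit 31 = 1  t=0,i=11
  ####. -> #   bit 30 = 1  t=0,i=12
  ###.# -> #   bit 29 = 1  t=1,i=12
  ###.. -> .   bit 28 = 0  t=0,i=13
  ##.## -> #   bit 27 = 1  t=3,i=0
  ##.#. -> #   bit 26 = 1  t=1,i=13
  ##..# -> .   bit 25 = 0  t=3,i=5
  ##... -> #   bit 24 = 1  t=0,i=6
  #.### -> #   bit 23 = 1  t=3,i=1
  #.##. -> .   bit 22 = 0  t=0,i=4
  #.#.# -> #   bit 21 = 1  t=1,i=14
  #.#.. -> .   bit 20 = 0  t=0,i=19
  #..## -> #   bit 19 = 1  t=3,i=6
  #..#. -> #   bit 18 = 1  t=4,i=5
  #...# -> .   bit 17 = 0  t=0,i=0
  #.... -> #   bit 16 = 1  t=1,i=18
  .#### -> #   bit 15 = 1  t=0,i=10
  .###. -> .   bit 14 = 0  t=1,i=11
  .##.# -> .   bit 13 = 0  t=3,i=20
  .##.. -> #   bit 12 = 1  t=0,i=5
  .#.## -> .   bit 11 = 0  t=0,i=3
  .#.#. -> .   bit 10 = 0  t=0,i=18
  .#..# -> .   bit 9 = 0  t=6,i=5
  .#... -> .   bit 8 = 0  t=0,i=20
  ..### -> .   bit 7 = 0  t=0,i=9
  ..##. -> .   bit 6 = 0  t=1,i=5
  ..#.# -> .   bit 5 = 0  t=0,i=2
  ..#.. -> .   bit 4 = 0  t=1,i=1
  ...## -> .   bit 3 = 0  t=0,i=8
  ...#. -> #   bit 2 = 1  t=0,i=1
  ....# -> #   bit 1 = 1  t=1,i=20
  ..... -> #   bit 0 = 1  t=1,i=19
  bits 11101101101011011001000000000111 = 3987574791

3987574791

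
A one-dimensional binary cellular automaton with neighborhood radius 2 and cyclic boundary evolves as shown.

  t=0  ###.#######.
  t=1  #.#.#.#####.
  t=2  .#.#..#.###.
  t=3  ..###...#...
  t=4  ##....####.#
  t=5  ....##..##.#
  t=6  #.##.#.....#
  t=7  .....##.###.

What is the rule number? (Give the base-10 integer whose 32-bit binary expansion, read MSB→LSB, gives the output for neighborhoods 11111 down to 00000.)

  nb #####: next=#  (t=0,i=6, bit31=1)
  nb ####.: next=#  (t=0,i=9, bit30=1)
  nb ###.#: next=#  (t=0,i=2, bit29=1)
  nb ###..: next=.  (t=2,i=10, bit28=0)
  nb ##.##: next=.  (t=0,i=3, bit27=0)
  nb ##.#.: next=.  (t=1,i=11, bit26=0)
  nb ##..#: next=.  (t=2,i=11, bit25=0)
  nb ##...: next=.  (t=3,i=5, bit24=0)
  nb #.###: next=#  (t=0,i=0, bit23=1)
  nb #.##.: next=.  (t=6,i=2, bit22=0)
  nb #.#.#: next=.  (t=1,i=0, bit21=0)
  nb #.#..: next=#  (t=2,i=3, bit20=1)
  nb #..##: next=.  (t=5,i=7, bit19=0)
  nb #..#.: next=.  (t=2,i=0, bit18=0)
  nb #...#: next=#  (t=3,i=6, bit17=1)
  nb #....: next=.  (t=3,i=10, bit16=0)
  nb .####: next=.  (t=0,i=5, bit15=0)
  nb .###.: next=.  (t=0,i=1, bit14=0)
  nb .##.#: next=.  (t=5,i=9, bit13=0)
  nb .##..: next=#  (t=5,i=5, bit12=1)
  nb .#.##: next=.  (t=1,i=5, bit11=0)
  nb .#.#.: next=#  (t=1,i=1, bit10=1)
  nb .#..#: next=#  (t=2,i=4, bit9=1)
  nb .#...: next=#  (t=3,i=9, bit8=1)
  nb ..###: next=.  (t=3,i=2, bit7=0)
  nb ..##.: next=.  (t=5,i=4, bit6=0)
  nb ..#.#: next=.  (t=2,i=1, bit5=0)
  nb ..#..: next=#  (t=3,i=8, bit4=1)
  nb ...##: next=#  (t=3,i=1, bit3=1)
  nb ...#.: next=#  (t=3,i=7, bit2=1)
  nb ....#: next=#  (t=3,i=0, bit1=1)
  nb .....: next=#  (t=3,i=11, bit0=1)
  bits 11100000100100100001011100011111 = 3767670559

3767670559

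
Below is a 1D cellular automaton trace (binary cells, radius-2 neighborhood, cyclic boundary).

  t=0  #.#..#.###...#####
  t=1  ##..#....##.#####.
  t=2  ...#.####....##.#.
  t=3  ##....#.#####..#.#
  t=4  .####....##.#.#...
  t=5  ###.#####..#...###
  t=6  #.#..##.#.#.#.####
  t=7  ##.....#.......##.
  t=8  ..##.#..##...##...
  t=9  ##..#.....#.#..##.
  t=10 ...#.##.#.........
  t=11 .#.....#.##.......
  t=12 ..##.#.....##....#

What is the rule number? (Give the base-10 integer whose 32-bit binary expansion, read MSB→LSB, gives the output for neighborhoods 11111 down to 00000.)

3037036938

  nb #####: next=#  (t=0,i=15, bit31=1)
  nb ####.: next=.  (t=0,i=17, bit30=0)
  nb ###.#: next=#  (t=0,i=0, bit29=1)
  nb ###..: next=#  (t=0,i=9, bit28=1)
  nb ##.##: next=.  (t=1,i=11, bit27=0)
  nb ##.#.: next=#  (t=0,i=1, bit26=1)
  nb ##..#: next=.  (t=1,i=2, bit25=0)
  nb ##...: next=#  (t=0,i=10, bit24=1)
  nb #.###: next=.  (t=0,i=7, bit23=0)
  nb #.##.: next=.  (t=1,i=0, bit22=0)
  nb #.#.#: next=.  (t=4,i=12, bit21=0)
  nb #.#..: next=.  (t=0,i=2, bit20=0)
  nb #..##: next=.  (t=6,i=4, bit19=0)
  nb #..#.: next=#  (t=0,i=4, bit18=1)
  nb #...#: next=.  (t=0,i=11, bit17=0)
  nb #....: next=#  (t=1,i=6, bit16=1)
  nb .####: next=#  (t=0,i=14, bit15=1)
  nb .###.: next=.  (t=0,i=8, bit14=0)
  nb .##.#: next=.  (t=1,i=10, bit13=0)
  nb .##..: next=.  (t=1,i=1, bit12=0)
  nb .#.##: next=.  (t=0,i=6, bit11=0)
  nb .#.#.: next=.  (t=4,i=13, bit10=0)
  nb .#..#: next=.  (t=0,i=3, bit9=0)
  nb .#...: next=#  (t=1,i=5, bit8=1)
  nb ..###: next=#  (t=0,i=13, bit7=1)
  nb ..##.: next=.  (t=1,i=9, bit6=0)
  nb ..#.#: next=.  (t=0,i=5, bit5=0)
  nb ..#..: next=.  (t=1,i=4, bit4=0)
  nb ...##: next=#  (t=0,i=12, bit3=1)
  nb ...#.: next=.  (t=2,i=2, bit2=0)
  nb ....#: next=#  (t=1,i=7, bit1=1)
  nb .....: next=.  (t=7,i=4, bit0=0)
  bits 10110101000001011000000110001010 = 3037036938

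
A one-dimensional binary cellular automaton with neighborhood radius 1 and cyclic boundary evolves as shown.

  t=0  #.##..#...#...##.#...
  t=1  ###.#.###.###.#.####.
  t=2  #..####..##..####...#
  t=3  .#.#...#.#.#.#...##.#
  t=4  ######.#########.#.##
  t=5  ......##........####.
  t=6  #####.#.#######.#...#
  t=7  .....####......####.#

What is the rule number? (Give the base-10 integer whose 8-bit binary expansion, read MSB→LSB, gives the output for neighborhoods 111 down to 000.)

61

  ### -> .   bit 7 = 0  t=1,i=1
  ##. -> .   bit 6 = 0  t=0,i=3
  #.# -> #   bit 5 = 1  t=0,i=1
  #.. -> #   bit 4 = 1  t=0,i=4
  .## -> #   bit 3 = 1  t=0,i=2
  .#. -> #   bit 2 = 1  t=0,i=0
  ..# -> .   bit 1 = 0  t=0,i=5
  ... -> #   bit 0 = 1  t=0,i=8
  bits 00111101 = 61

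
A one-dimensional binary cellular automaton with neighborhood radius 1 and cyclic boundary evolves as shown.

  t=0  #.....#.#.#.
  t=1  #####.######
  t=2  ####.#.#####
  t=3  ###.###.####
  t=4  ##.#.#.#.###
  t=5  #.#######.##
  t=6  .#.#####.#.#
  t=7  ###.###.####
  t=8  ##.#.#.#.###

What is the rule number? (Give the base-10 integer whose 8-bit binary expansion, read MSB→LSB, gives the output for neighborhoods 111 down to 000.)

181

  ### -> #   bit 7 = 1  t=1,i=0
  ##. -> .   bit 6 = 0  t=1,i=4
  #.# -> #   bit 5 = 1  t=0,i=7
  #.. -> #   bit 4 = 1  t=0,i=1
  .## -> .   bit 3 = 0  t=1,i=6
  .#. -> #   bit 2 = 1  t=0,i=0
  ..# -> .   bit 1 = 0  t=0,i=5
  ... -> #   bit 0 = 1  t=0,i=2
  bits 10110101 = 181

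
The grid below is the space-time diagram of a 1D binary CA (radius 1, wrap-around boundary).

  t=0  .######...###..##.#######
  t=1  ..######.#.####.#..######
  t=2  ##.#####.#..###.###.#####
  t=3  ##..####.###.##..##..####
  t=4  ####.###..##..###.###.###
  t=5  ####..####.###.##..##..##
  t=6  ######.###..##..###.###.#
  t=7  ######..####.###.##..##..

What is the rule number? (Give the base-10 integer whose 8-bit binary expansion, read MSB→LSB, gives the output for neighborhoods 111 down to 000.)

214

  ###|#  b7=1 t=0,i=2
  ##.|#  b6=1 t=0,i=6
  #.#|.  b5=0 t=0,i=0
  #..|#  b4=1 t=0,i=7
  .##|.  b3=0 t=0,i=1
  .#.|#  b2=1 t=1,i=9
  ..#|#  b1=1 t=0,i=9
  ...|.  b0=0 t=0,i=8
  bits 11010110 = 214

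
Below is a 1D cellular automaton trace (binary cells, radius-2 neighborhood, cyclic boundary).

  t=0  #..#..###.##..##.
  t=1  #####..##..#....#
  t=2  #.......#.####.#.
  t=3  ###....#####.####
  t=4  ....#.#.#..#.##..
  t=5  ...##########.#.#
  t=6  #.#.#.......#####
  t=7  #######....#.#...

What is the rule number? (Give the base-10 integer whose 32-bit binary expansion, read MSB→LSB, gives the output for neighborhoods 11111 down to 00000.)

615898940

  nb #####: next=.  (t=1,i=1, bit31=0)
  nb ####.: next=.  (t=1,i=3, bit30=0)
  nb ###.#: next=#  (t=0,i=8, bit29=1)
  nb ###..: next=.  (t=1,i=4, bit28=0)
  nb ##.##: next=.  (t=0,i=9, bit27=0)
  nb ##.#.: next=#  (t=0,i=16, bit26=1)
  nb ##..#: next=.  (t=0,i=12, bit25=0)
  nb ##...: next=.  (t=3,i=3, bit24=0)
  nb #.###: next=#  (t=2,i=10, bit23=1)
  nb #.##.: next=.  (t=0,i=10, bit22=0)
  nb #.#.#: next=#  (t=2,i=15, bit21=1)
  nb #.#..: next=#  (t=0,i=0, bit20=1)
  nb #..##: next=.  (t=0,i=5, bit19=0)
  nb #..#.: next=#  (t=0,i=2, bit18=1)
  nb #...#: next=.  (t=5,i=1, bit17=0)
  nb #....: next=#  (t=1,i=13, bit16=1)
  nb .####: next=#  (t=1,i=0, bit15=1)
  nb .###.: next=#  (t=0,i=7, bit14=1)
  nb .##.#: next=.  (t=0,i=15, bit13=0)
  nb .##..: next=#  (t=0,i=11, bit12=1)
  nb .#.##: next=#  (t=2,i=9, bit11=1)
  nb .#.#.: next=#  (t=2,i=16, bit10=1)
  nb .#..#: next=#  (t=0,i=1, bit9=1)
  nb .#...: next=#  (t=1,i=12, bit8=1)
  nb ..###: next=.  (t=0,i=6, bit7=0)
  nb ..##.: next=.  (t=0,i=14, bit6=0)
  nb ..#.#: next=#  (t=2,i=8, bit5=1)
  nb ..#..: next=#  (t=0,i=3, bit4=1)
  nb ...##: next=#  (t=1,i=15, bit3=1)
  nb ...#.: next=#  (t=2,i=7, bit2=1)
  nb ....#: next=.  (t=1,i=14, bit1=0)
  nb .....: next=.  (t=2,i=3, bit0=0)
  bits 00100100101101011101111100111100 = 615898940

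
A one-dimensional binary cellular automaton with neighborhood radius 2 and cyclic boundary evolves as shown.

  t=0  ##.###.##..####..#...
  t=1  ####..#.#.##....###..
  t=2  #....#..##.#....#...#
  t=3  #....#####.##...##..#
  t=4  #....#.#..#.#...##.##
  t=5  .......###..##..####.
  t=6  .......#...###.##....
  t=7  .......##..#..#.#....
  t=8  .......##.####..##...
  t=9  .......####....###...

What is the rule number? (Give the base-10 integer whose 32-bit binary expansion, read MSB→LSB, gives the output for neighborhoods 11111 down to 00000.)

2294037456

  [31] ##### => #  t=3,i=7
  [30] ####. => .  t=0,i=13
  [29] ###.# => .  t=0,i=5
  [28] ###.. => .  t=0,i=14
  [27] ##.## => #  t=0,i=2
  [26] ##.#. => .  t=2,i=10
  [25] ##..# => .  t=0,i=9
  [24] ##... => .  t=1,i=12
  [23] #.### => #  t=0,i=3
  [22] #.##. => .  t=0,i=7
  [21] #.#.# => #  t=1,i=8
  [20] #.#.. => #  t=2,i=11
  [19] #..## => #  t=0,i=10
  [18] #..#. => #  t=0,i=16
  [17] #...# => .  t=0,i=19
  [16] #.... => .  t=1,i=13
  [15] .#### => .  t=0,i=12
  [14] .###. => .  t=0,i=4
  [13] .##.# => #  t=0,i=1
  [12] .##.. => #  t=0,i=8
  [11] .#.## => #  t=1,i=9
  [10] .#.#. => .  t=1,i=7
  [9] .#..# => #  t=2,i=6
  [8] .#... => #  t=0,i=18
  [7] ..### => #  t=0,i=11
  [6] ..##. => #  t=0,i=0
  [5] ..#.# => .  t=1,i=6
  [4] ..#.. => #  t=0,i=17
  [3] ...## => .  t=0,i=20
  [2] ...#. => .  t=2,i=4
  [1] ....# => .  t=1,i=14
  [0] ..... => .  t=5,i=1
  bits 10001000101111000011101111010000 = 2294037456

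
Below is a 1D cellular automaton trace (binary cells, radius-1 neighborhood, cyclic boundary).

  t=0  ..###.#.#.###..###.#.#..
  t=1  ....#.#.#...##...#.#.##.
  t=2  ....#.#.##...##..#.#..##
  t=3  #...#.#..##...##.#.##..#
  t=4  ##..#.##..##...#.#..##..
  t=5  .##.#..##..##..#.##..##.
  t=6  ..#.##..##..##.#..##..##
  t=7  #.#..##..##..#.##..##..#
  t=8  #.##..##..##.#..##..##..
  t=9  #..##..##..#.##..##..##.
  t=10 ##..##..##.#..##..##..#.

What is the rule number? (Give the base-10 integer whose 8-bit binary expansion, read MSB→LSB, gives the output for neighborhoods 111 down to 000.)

84

  nb ###: next=.  (t=0,i=3, bit7=0)
  nb ##.: next=#  (t=0,i=4, bit6=1)
  nb #.#: next=.  (t=0,i=5, bit5=0)
  nb #..: next=#  (t=0,i=13, bit4=1)
  nb .##: next=.  (t=0,i=2, bit3=0)
  nb .#.: next=#  (t=0,i=6, bit2=1)
  nb ..#: next=.  (t=0,i=1, bit1=0)
  nb ...: next=.  (t=0,i=0, bit0=0)
  bits 01010100 = 84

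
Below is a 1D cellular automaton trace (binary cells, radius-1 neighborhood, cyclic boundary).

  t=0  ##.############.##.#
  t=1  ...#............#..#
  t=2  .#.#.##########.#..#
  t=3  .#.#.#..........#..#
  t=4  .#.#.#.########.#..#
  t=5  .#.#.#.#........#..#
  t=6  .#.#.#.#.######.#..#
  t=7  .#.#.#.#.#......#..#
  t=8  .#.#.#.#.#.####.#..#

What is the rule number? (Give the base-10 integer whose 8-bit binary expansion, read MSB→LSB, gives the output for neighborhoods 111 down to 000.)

  ### -> .   bit 7 = 0  t=0,i=0
  ##. -> .   bit 6 = 0  t=0,i=1
  #.# -> .   bit 5 = 0  t=0,i=2
  #.. -> .   bit 4 = 0  t=1,i=0
  .## -> #   bit 3 = 1  t=0,i=3
  .#. -> #   bit 2 = 1  t=1,i=3
  ..# -> .   bit 1 = 0  t=1,i=2
  ... -> #   bit 0 = 1  t=1,i=1
  bits 00001101 = 13

13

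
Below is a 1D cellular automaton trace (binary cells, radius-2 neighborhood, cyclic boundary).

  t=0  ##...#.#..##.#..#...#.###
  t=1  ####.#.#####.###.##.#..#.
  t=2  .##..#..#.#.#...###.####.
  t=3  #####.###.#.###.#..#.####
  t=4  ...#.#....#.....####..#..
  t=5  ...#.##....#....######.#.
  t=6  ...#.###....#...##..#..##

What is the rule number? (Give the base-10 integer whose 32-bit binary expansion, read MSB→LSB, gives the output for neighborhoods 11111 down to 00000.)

1535030240

  ##### -> .   bit 31 = 0  t=0,i=24
  ####. -> #   bit 30 = 1  t=0,i=0
  ###.# -> .   bit 29 = 0  t=1,i=3
  ###.. -> #   bit 28 = 1  t=0,i=1
  ##.## -> #   bit 27 = 1  t=1,i=12
  ##.#. -> .   bit 26 = 0  t=0,i=12
  ##..# -> #   bit 25 = 1  t=2,i=3
  ##... -> #   bit 24 = 1  t=0,i=2
  #.### -> .   bit 23 = 0  t=0,i=22
  #.##. -> #   bit 22 = 1  t=1,i=17
  #.#.# -> #   bit 21 = 1  t=1,i=5
  #.#.. -> #   bit 20 = 1  t=0,i=7
  #..## -> #   bit 19 = 1  t=0,i=9
  #..#. -> #   bit 18 = 1  t=0,i=15
  #...# -> #   bit 17 = 1  t=0,i=3
  #.... -> .   bit 16 = 0  t=4,i=7
  .#### -> #   bit 15 = 1  t=0,i=23
  .###. -> .   bit 14 = 0  t=1,i=14
  .##.# -> #   bit 13 = 1  t=0,i=11
  .##.. -> #   bit 12 = 1  t=2,i=2
  .#.## -> .   bit 11 = 0  t=0,i=21
  .#.#. -> .   bit 10 = 0  t=0,i=6
  .#..# -> #   bit 9 = 1  t=0,i=8
  .#... -> #   bit 8 = 1  t=0,i=17
  ..### -> #   bit 7 = 1  t=2,i=16
  ..##. -> #   bit 6 = 1  t=0,i=10
  ..#.# -> #   bit 5 = 1  t=0,i=5
  ..#.. -> .   bit 4 = 0  t=0,i=16
  ...## -> .   bit 3 = 0  t=2,i=15
  ...#. -> .   bit 2 = 0  t=0,i=4
  ....# -> .   bit 1 = 0  t=4,i=1
  ..... -> .   bit 0 = 0  t=4,i=0
  bits 01011011011111101011001111100000 = 1535030240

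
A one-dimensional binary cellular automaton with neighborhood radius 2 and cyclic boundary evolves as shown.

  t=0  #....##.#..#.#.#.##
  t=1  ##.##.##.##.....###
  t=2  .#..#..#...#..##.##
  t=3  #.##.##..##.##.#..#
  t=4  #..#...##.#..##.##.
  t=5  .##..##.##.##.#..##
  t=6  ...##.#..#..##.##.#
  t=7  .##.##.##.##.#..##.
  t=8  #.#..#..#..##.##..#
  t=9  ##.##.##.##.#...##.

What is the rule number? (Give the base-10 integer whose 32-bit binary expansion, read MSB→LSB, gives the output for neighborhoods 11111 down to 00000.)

3079596558

  ##### -> #   bit 31 = 1  t=1,i=18
  ####. -> .   bit 30 = 0  t=1,i=0
  ###.# -> #   bit 29 = 1  t=1,i=1
  ###.. -> #   bit 28 = 1  t=0,i=0
  ##.## -> .   bit 27 = 0  t=1,i=2
  ##.#. -> #   bit 26 = 1  t=0,i=7
  ##..# -> #   bit 25 = 1  t=3,i=7
  ##... -> #   bit 24 = 1  t=0,i=1
  #.### -> #   bit 23 = 1  t=0,i=17
  #.##. -> .   bit 22 = 0  t=1,i=3
  #.#.# -> .   bit 21 = 0  t=0,i=13
  #.#.. -> .   bit 20 = 0  t=0,i=8
  #..## -> #   bit 19 = 1  t=2,i=13
  #..#. -> #   bit 18 = 1  t=0,i=10
  #...# -> #   bit 17 = 1  t=2,i=9
  #.... -> .   bit 16 = 0  t=0,i=2
  .#### -> #   bit 15 = 1  t=1,i=17
  .###. -> #   bit 14 = 1  t=0,i=18
  .##.# -> #   bit 13 = 1  t=0,i=6
  .##.. -> .   bit 12 = 0  t=1,i=10
  .#.## -> #   bit 11 = 1  t=0,i=16
  .#.#. -> .   bit 10 = 0  t=0,i=12
  .#..# -> #   bit 9 = 1  t=0,i=9
  .#... -> .   bit 8 = 0  t=2,i=8
  ..### -> .   bit 7 = 0  t=1,i=16
  ..##. -> .   bit 6 = 0  t=0,i=5
  ..#.# -> .   bit 5 = 0  t=0,i=11
  ..#.. -> .   bit 4 = 0  t=2,i=4
  ...## -> #   bit 3 = 1  t=0,i=4
  ...#. -> #   bit 2 = 1  t=2,i=10
  ....# -> #   bit 1 = 1  t=0,i=3
  ..... -> .   bit 0 = 0  t=1,i=13
  bits 10110111100011101110101000001110 = 3079596558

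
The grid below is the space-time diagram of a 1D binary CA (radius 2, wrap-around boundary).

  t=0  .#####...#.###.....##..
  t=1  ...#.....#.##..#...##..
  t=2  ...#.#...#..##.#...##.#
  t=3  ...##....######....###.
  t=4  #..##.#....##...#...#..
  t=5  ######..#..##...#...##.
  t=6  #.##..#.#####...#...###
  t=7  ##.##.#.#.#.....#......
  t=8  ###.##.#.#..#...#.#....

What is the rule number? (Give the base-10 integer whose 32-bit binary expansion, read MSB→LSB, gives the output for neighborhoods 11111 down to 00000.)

  #####|#  b31=1 t=0,i=3
  ####.|.  b30=0 t=0,i=4
  ###.#|#  b29=1 t=6,i=0
  ###..|.  b28=0 t=0,i=5
  ##.##|#  b27=1 t=5,i=22
  ##.#.|#  b26=1 t=2,i=14
  ##..#|#  b25=1 t=1,i=13
  ##...|.  b24=0 t=0,i=6
  #.###|#  b23=1 t=0,i=11
  #.##.|.  b22=0 t=1,i=11
  #.#.#|.  b21=0 t=7,i=6
  #.#..|.  b20=0 t=2,i=5
  #..##|#  b19=1 t=2,i=11
  #..#.|.  b18=0 t=1,i=14
  #...#|.  b17=0 t=0,i=7
  #....|#  b16=1 t=0,i=15
  .####|.  b15=0 t=0,i=2
  .###.|#  b14=1 t=0,i=12
  .##.#|#  b13=1 t=2,i=13
  .##..|#  b12=1 t=0,i=20
  .#.##|.  b11=0 t=0,i=10
  .#.#.|#  b10=1 t=2,i=4
  .#..#|#  b9=1 t=2,i=10
  .#...|.  b8=0 t=1,i=4
  ..###|.  b7=0 t=0,i=1
  ..##.|#  b6=1 t=0,i=19
  ..#.#|#  b5=1 t=0,i=9
  ..#..|#  b4=1 t=1,i=3
  ...##|.  b3=0 t=0,i=0
  ...#.|.  b2=0 t=0,i=8
  ....#|.  b1=0 t=0,i=17
  .....|.  b0=0 t=0,i=16
  bits 10101110100010010111011001110000 = 2928244336

2928244336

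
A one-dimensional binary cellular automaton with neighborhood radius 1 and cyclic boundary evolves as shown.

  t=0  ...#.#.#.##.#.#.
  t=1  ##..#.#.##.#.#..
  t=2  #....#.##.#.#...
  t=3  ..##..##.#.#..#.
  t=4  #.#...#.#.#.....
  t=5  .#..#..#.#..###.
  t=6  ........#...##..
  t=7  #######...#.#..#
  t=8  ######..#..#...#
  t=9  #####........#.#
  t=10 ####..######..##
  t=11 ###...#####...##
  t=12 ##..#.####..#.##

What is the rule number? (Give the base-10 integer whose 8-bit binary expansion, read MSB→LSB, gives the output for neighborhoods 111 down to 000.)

169

  nb ###: next=#  (t=5,i=13, bit7=1)
  nb ##.: next=.  (t=0,i=10, bit6=0)
  nb #.#: next=#  (t=0,i=4, bit5=1)
  nb #..: next=.  (t=0,i=15, bit4=0)
  nb .##: next=#  (t=0,i=9, bit3=1)
  nb .#.: next=.  (t=0,i=3, bit2=0)
  nb ..#: next=.  (t=0,i=2, bit1=0)
  nb ...: next=#  (t=0,i=0, bit0=1)
  bits 10101001 = 169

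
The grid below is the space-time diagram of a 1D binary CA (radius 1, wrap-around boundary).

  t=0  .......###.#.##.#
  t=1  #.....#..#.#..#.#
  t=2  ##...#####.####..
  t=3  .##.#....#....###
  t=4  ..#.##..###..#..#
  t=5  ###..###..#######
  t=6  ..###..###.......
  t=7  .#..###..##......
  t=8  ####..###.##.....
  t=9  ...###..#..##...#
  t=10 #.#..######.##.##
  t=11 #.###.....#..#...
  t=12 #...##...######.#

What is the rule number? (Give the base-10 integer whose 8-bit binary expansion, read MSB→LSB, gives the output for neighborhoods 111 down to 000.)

86

  nb ###: next=.  (t=0,i=8, bit7=0)
  nb ##.: next=#  (t=0,i=9, bit6=1)
  nb #.#: next=.  (t=0,i=10, bit5=0)
  nb #..: next=#  (t=0,i=0, bit4=1)
  nb .##: next=.  (t=0,i=7, bit3=0)
  nb .#.: next=#  (t=0,i=11, bit2=1)
  nb ..#: next=#  (t=0,i=6, bit1=1)
  nb ...: next=.  (t=0,i=1, bit0=0)
  bits 01010110 = 86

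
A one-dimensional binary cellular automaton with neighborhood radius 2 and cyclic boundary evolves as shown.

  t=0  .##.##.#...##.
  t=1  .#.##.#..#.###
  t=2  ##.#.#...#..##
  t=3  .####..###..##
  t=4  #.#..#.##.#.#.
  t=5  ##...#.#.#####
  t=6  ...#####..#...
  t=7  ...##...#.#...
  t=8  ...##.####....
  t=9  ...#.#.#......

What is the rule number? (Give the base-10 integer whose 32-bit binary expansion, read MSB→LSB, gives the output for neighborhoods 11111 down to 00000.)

778228980

  #####|.  b31=0 t=5,i=11
  ####.|.  b30=0 t=2,i=0
  ###.#|#  b29=1 t=1,i=13
  ###..|.  b28=0 t=3,i=4
  ##.##|#  b27=1 t=0,i=3
  ##.#.|#  b26=1 t=0,i=6
  ##..#|#  b25=1 t=0,i=13
  ##...|.  b24=0 t=5,i=2
  #.###|.  b23=0 t=1,i=11
  #.##.|#  b22=1 t=0,i=4
  #.#.#|#  b21=1 t=1,i=1
  #.#..|.  b20=0 t=0,i=7
  #..##|.  b19=0 t=0,i=0
  #..#.|.  b18=0 t=1,i=8
  #...#|#  b17=1 t=0,i=9
  #....|.  b16=0 t=6,i=12
  .####|#  b15=1 t=2,i=13
  .###.|#  b14=1 t=1,i=12
  .##.#|.  b13=0 t=0,i=2
  .##..|#  b12=1 t=0,i=12
  .#.##|.  b11=0 t=1,i=2
  .#.#.|#  b10=1 t=2,i=4
  .#..#|.  b9=0 t=1,i=7
  .#...|.  b8=0 t=0,i=8
  ..###|#  b7=1 t=2,i=12
  ..##.|#  b6=1 t=0,i=1
  ..#.#|#  b5=1 t=1,i=9
  ..#..|#  b4=1 t=2,i=9
  ...##|.  b3=0 t=0,i=10
  ...#.|#  b2=1 t=2,i=8
  ....#|.  b1=0 t=6,i=1
  .....|.  b0=0 t=6,i=0
  bits 00101110011000101101010011110100 = 778228980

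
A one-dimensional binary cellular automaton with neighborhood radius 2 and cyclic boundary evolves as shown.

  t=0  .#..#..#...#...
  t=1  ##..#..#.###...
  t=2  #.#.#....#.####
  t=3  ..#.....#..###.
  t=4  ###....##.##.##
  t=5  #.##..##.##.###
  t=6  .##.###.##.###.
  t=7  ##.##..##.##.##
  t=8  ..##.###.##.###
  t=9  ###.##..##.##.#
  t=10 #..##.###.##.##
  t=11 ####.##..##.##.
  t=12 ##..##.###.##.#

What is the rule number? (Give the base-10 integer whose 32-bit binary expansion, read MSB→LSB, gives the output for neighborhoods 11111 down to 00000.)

2615836892

  ##### -> #   bit 31 = 1  t=2,i=13
  ####. -> .   bit 30 = 0  t=2,i=14
  ###.# -> .   bit 29 = 0  t=2,i=0
  ###.. -> #   bit 28 = 1  t=1,i=11
  ##.## -> #   bit 27 = 1  t=4,i=9
  ##.#. -> .   bit 26 = 0  t=2,i=1
  ##..# -> #   bit 25 = 1  t=1,i=2
  ##... -> #   bit 24 = 1  t=1,i=12
  #.### -> #   bit 23 = 1  t=1,i=9
  #.##. -> #   bit 22 = 1  t=4,i=10
  #.#.# -> #   bit 21 = 1  t=2,i=2
  #.#.. -> .   bit 20 = 0  t=2,i=4
  #..## -> #   bit 19 = 1  t=3,i=10
  #..#. -> .   bit 18 = 0  t=0,i=3
  #...# -> #   bit 17 = 1  t=0,i=9
  #.... -> .   bit 16 = 0  t=0,i=13
  .#### -> #   bit 15 = 1  t=2,i=12
  .###. -> .   bit 14 = 0  t=1,i=10
  .##.# -> .   bit 13 = 0  t=4,i=8
  .##.. -> .   bit 12 = 0  t=1,i=1
  .#.## -> .   bit 11 = 0  t=1,i=8
  .#.#. -> .   bit 10 = 0  t=2,i=3
  .#..# -> .   bit 9 = 0  t=0,i=2
  .#... -> .   bit 8 = 0  t=0,i=8
  ..### -> #   bit 7 = 1  t=3,i=11
  ..##. -> #   bit 6 = 1  t=1,i=0
  ..#.# -> .   bit 5 = 0  t=1,i=7
  ..#.. -> #   bit 4 = 1  t=0,i=1
  ...## -> #   bit 3 = 1  t=1,i=14
  ...#. -> #   bit 2 = 1  t=0,i=0
  ....# -> .   bit 1 = 0  t=0,i=14
  ..... -> .   bit 0 = 0  t=3,i=5
  bits 10011011111010101000000011011100 = 2615836892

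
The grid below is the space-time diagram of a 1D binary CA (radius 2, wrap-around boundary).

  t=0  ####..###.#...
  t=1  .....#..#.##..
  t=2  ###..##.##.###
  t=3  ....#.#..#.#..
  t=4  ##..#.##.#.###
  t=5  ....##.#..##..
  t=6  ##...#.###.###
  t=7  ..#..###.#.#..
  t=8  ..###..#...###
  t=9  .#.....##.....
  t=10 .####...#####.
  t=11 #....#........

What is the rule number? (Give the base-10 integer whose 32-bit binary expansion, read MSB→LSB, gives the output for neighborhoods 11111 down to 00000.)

  #####|.  b31=0 t=2,i=0
  ####.|.  b30=0 t=0,i=2
  ###.#|#  b29=1 t=0,i=8
  ###..|.  b28=0 t=0,i=3
  ##.##|.  b27=0 t=2,i=7
  ##.#.|.  b26=0 t=0,i=9
  ##..#|.  b25=0 t=0,i=4
  ##...|#  b24=1 t=1,i=12
  #.###|#  b23=1 t=2,i=11
  #.##.|.  b22=0 t=1,i=10
  #.#.#|.  b21=0 t=4,i=9
  #.#..|#  b20=1 t=0,i=10
  #..##|#  b19=1 t=0,i=5
  #..#.|.  b18=0 t=1,i=7
  #...#|.  b17=0 t=0,i=12
  #....|#  b16=1 t=1,i=13
  .####|.  b15=0 t=0,i=1
  .###.|.  b14=0 t=0,i=7
  .##.#|#  b13=1 t=2,i=6
  .##..|#  b12=1 t=1,i=11
  .#.##|#  b11=1 t=1,i=9
  .#.#.|.  b10=0 t=3,i=5
  .#..#|#  b9=1 t=1,i=6
  .#...|#  b8=1 t=0,i=11
  ..###|.  b7=0 t=0,i=0
  ..##.|.  b6=0 t=2,i=5
  ..#.#|#  b5=1 t=1,i=8
  ..#..|#  b4=1 t=1,i=5
  ...##|.  b3=0 t=0,i=13
  ...#.|.  b2=0 t=1,i=4
  ....#|.  b1=0 t=1,i=3
  .....|#  b0=1 t=1,i=0
  bits 00100001100110010011101100110001 = 563690289

563690289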